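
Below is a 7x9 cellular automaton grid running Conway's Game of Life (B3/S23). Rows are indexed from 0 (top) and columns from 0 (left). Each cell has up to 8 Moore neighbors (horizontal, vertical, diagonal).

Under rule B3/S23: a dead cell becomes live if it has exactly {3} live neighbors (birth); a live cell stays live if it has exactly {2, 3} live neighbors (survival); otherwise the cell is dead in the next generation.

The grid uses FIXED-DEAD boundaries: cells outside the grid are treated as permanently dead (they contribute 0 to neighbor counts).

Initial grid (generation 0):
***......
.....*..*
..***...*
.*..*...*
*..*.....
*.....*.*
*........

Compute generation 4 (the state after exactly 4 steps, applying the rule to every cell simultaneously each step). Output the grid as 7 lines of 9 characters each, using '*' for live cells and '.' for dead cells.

Simulating step by step:
Generation 0 (given above): 18 live cells
Generation 1: 15 live cells
.*.......
....*....
..****.**
.*..*....
**.....*.
**.......
.........
Generation 2: 15 live cells
.........
..*.**...
..*..*...
**..*****
..*......
**.......
.........
Generation 3: 17 live cells
.........
...***...
..*....*.
.*******.
..*..***.
.*.......
.........
Generation 4: 10 live cells
(generation 4 grid is the final answer)

Answer: ....*....
...**....
.*.....*.
.*..*...*
.......*.
......*..
.........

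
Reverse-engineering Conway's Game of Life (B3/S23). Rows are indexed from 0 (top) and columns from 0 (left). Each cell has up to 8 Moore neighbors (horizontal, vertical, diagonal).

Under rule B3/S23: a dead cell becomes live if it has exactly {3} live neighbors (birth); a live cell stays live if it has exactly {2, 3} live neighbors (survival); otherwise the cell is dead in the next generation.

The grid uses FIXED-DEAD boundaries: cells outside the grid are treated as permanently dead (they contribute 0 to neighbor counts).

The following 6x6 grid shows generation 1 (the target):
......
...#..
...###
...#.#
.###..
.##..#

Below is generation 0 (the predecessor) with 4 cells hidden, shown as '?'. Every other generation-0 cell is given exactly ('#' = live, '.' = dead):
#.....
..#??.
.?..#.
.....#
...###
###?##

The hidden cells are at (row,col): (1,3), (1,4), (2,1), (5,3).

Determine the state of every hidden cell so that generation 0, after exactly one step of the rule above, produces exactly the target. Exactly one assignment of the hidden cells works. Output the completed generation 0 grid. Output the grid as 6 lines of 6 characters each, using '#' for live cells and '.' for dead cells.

Answer: #.....
..#.#.
....#.
.....#
...###
###.##

Derivation:
Hidden generation-0 cells (in order): (1,3), (1,4), (2,1), (5,3).
A hidden cell only influences target cells in its own 3x3 neighborhood. Try each of the 2^4 = 16 assignments, step the completed generation 0 forward once under B3/S23, and compare with the target:
  (1,3)=. (1,4)=. (2,1)=. (5,3)=. -> step gives (1,3)='.' but target has '#' -> reject
  (1,3)=. (1,4)=. (2,1)=. (5,3)=# -> step gives (1,3)='.' but target has '#' -> reject
  (1,3)=. (1,4)=. (2,1)=# (5,3)=. -> step gives (1,1)='#' but target has '.' -> reject
  (1,3)=. (1,4)=. (2,1)=# (5,3)=# -> step gives (1,1)='#' but target has '.' -> reject
  (1,3)=. (1,4)=# (2,1)=. (5,3)=. -> step reproduces the target at every cell -> ACCEPT
  (1,3)=. (1,4)=# (2,1)=. (5,3)=# -> step gives (4,2)='.' but target has '#' -> reject
  (1,3)=. (1,4)=# (2,1)=# (5,3)=. -> step gives (1,1)='#' but target has '.' -> reject
  (1,3)=. (1,4)=# (2,1)=# (5,3)=# -> step gives (1,1)='#' but target has '.' -> reject
  (1,3)=# (1,4)=. (2,1)=. (5,3)=. -> step gives (2,5)='.' but target has '#' -> reject
  (1,3)=# (1,4)=. (2,1)=. (5,3)=# -> step gives (2,5)='.' but target has '#' -> reject
  (1,3)=# (1,4)=. (2,1)=# (5,3)=. -> step gives (1,1)='#' but target has '.' -> reject
  (1,3)=# (1,4)=. (2,1)=# (5,3)=# -> step gives (1,1)='#' but target has '.' -> reject
  (1,3)=# (1,4)=# (2,1)=. (5,3)=. -> step gives (0,3)='#' but target has '.' -> reject
  (1,3)=# (1,4)=# (2,1)=. (5,3)=# -> step gives (0,3)='#' but target has '.' -> reject
  (1,3)=# (1,4)=# (2,1)=# (5,3)=. -> step gives (0,3)='#' but target has '.' -> reject
  (1,3)=# (1,4)=# (2,1)=# (5,3)=# -> step gives (0,3)='#' but target has '.' -> reject
Unique solution: (1,3)=dead, (1,4)=live, (2,1)=dead, (5,3)=dead.
Check: live-neighbor counts of every cell in the completed generation 0:
021211
120312
011323
001353
233354
122443
Applying B3/S23 to generation 0 with these counts gives:
......
...#..
...###
...#.#
.###..
.##..#
which matches the target exactly.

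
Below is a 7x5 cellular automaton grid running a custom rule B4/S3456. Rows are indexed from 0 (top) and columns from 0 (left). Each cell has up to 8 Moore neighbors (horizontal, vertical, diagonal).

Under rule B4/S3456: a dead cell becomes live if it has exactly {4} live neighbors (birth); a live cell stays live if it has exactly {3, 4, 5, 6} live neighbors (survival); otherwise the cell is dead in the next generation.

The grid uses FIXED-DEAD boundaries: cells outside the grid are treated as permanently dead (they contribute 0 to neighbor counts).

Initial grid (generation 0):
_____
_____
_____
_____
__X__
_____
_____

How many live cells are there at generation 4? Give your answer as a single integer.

Simulating step by step:
Generation 0 (given above): 1 live cells
Generation 1: 0 live cells
_____
_____
_____
_____
_____
_____
_____
Generation 2: 0 live cells
_____
_____
_____
_____
_____
_____
_____
Generation 3: 0 live cells
_____
_____
_____
_____
_____
_____
_____
Generation 4: 0 live cells
_____
_____
_____
_____
_____
_____
_____
Population at generation 4: 0

Answer: 0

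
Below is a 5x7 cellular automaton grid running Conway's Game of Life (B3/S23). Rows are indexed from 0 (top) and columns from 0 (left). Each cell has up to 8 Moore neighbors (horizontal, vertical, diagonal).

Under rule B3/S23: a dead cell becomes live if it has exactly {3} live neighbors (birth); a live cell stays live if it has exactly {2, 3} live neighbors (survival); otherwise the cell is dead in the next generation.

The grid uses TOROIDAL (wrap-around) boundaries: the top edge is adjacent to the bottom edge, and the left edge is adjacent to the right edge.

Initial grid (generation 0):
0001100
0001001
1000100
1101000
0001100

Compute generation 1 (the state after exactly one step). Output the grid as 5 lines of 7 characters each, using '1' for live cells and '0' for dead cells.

Simulating step by step:
Generation 0 (given above): 11 live cells
Generation 1: 14 live cells
(generation 1 grid is the final answer)

Answer: 0010010
0001010
1111101
1111000
0000000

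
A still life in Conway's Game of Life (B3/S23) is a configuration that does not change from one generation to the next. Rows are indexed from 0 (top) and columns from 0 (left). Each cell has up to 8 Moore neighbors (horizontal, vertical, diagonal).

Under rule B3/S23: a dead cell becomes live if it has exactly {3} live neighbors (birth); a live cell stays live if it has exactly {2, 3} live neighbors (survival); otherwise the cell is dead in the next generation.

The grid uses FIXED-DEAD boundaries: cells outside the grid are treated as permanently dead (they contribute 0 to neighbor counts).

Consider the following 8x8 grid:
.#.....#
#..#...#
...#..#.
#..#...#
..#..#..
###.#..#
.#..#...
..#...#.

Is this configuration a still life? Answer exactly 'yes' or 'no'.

Compute generation 1 and compare to generation 0 (given above):
Generation 1:
........
..#...##
..###.##
..###.#.
#.#.#.#.
#.#.##..
#....#..
........
Cell (0,1) differs: gen0=1 vs gen1=0 -> NOT a still life.

Answer: no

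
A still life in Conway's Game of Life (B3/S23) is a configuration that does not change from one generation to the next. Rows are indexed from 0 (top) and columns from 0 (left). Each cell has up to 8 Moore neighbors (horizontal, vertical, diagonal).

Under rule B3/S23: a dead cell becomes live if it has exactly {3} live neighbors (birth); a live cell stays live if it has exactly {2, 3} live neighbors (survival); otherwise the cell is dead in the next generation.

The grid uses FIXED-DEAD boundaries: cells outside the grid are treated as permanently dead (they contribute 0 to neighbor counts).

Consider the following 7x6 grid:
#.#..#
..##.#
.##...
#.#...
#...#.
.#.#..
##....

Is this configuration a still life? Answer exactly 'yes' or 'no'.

Answer: no

Derivation:
Compute generation 1 and compare to generation 0 (given above):
Generation 1:
.####.
...##.
......
#.##..
#.##..
.##...
###...
Cell (0,0) differs: gen0=1 vs gen1=0 -> NOT a still life.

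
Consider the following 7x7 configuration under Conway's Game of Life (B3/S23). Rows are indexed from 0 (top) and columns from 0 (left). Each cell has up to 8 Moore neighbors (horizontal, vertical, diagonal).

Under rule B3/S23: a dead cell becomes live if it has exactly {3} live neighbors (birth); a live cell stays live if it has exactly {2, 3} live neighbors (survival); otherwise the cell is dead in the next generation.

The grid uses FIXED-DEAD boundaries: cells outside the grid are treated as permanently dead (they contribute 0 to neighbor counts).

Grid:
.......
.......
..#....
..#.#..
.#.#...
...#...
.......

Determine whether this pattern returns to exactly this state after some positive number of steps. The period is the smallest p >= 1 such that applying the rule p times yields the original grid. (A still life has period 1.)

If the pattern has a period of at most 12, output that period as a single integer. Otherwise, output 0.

Answer: 2

Derivation:
Simulating and comparing each generation to the original:
Gen 0 (original, given above): 6 live cells
Gen 1: 6 live cells, differs from original
Gen 2: 6 live cells, MATCHES original -> period = 2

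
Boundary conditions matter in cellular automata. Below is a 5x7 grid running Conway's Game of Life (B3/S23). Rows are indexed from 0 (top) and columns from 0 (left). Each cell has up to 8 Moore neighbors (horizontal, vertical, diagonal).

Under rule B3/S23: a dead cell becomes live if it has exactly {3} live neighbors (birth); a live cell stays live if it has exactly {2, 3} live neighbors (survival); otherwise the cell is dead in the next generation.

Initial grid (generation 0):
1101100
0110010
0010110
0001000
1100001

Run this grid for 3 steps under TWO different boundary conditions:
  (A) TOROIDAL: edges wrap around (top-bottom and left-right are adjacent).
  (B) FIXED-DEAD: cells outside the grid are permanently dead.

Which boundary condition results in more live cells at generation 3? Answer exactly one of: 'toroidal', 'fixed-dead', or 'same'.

Under TOROIDAL boundary, generation 3:
1001000
0111000
0100000
0000000
0010000
Population = 7

Under FIXED-DEAD boundary, generation 3:
1100000
1000010
1100011
0111110
0011100
Population = 16

Comparison: toroidal=7, fixed-dead=16 -> fixed-dead

Answer: fixed-dead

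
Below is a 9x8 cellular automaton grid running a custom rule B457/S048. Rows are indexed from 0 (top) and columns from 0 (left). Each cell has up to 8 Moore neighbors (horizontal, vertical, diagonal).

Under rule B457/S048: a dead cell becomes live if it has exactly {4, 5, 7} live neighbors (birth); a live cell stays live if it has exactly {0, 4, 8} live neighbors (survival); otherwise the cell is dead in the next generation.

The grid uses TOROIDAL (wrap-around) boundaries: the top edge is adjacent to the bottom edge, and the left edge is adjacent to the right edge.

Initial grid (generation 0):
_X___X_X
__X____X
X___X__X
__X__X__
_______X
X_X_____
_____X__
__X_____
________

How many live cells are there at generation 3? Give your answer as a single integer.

Answer: 5

Derivation:
Simulating step by step:
Generation 0 (given above): 15 live cells
Generation 1: 7 live cells
_____X__
X_____X_
________
__X_____
________
__X_____
_____X__
__X_____
________
Generation 2: 5 live cells
________
X_______
________
__X_____
________
__X_____
_____X__
__X_____
________
Generation 3: 5 live cells
________
X_______
________
__X_____
________
__X_____
_____X__
__X_____
________
Population at generation 3: 5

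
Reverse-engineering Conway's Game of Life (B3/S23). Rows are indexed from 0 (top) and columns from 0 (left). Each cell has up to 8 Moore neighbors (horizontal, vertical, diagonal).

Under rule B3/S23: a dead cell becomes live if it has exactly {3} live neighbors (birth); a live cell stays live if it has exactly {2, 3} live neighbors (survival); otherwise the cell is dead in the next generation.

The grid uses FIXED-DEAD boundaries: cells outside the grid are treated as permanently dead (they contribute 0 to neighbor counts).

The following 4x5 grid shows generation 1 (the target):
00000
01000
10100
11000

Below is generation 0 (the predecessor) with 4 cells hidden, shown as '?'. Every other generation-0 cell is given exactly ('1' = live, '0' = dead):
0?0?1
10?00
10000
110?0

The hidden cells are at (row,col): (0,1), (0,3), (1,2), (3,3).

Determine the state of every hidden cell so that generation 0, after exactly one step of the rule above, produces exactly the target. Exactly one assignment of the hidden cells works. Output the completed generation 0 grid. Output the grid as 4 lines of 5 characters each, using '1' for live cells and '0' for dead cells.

Hidden generation-0 cells (in order): (0,1), (0,3), (1,2), (3,3).
A hidden cell only influences target cells in its own 3x3 neighborhood. Try each of the 2^4 = 16 assignments, step the completed generation 0 forward once under B3/S23, and compare with the target:
  (0,1)=0 (0,3)=0 (1,2)=0 (3,3)=0 -> step gives (1,1)='0' but target has '1' -> reject
  (0,1)=0 (0,3)=0 (1,2)=0 (3,3)=1 -> step gives (1,1)='0' but target has '1' -> reject
  (0,1)=0 (0,3)=0 (1,2)=1 (3,3)=0 -> step gives (2,2)='0' but target has '1' -> reject
  (0,1)=0 (0,3)=0 (1,2)=1 (3,3)=1 -> step reproduces the target at every cell -> ACCEPT
  (0,1)=0 (0,3)=1 (1,2)=0 (3,3)=0 -> step gives (1,1)='0' but target has '1' -> reject
  (0,1)=0 (0,3)=1 (1,2)=0 (3,3)=1 -> step gives (1,1)='0' but target has '1' -> reject
  (0,1)=0 (0,3)=1 (1,2)=1 (3,3)=0 -> step gives (0,3)='1' but target has '0' -> reject
  (0,1)=0 (0,3)=1 (1,2)=1 (3,3)=1 -> step gives (0,3)='1' but target has '0' -> reject
  (0,1)=1 (0,3)=0 (1,2)=0 (3,3)=0 -> step gives (1,0)='1' but target has '0' -> reject
  (0,1)=1 (0,3)=0 (1,2)=0 (3,3)=1 -> step gives (1,0)='1' but target has '0' -> reject
  (0,1)=1 (0,3)=0 (1,2)=1 (3,3)=0 -> step gives (0,1)='1' but target has '0' -> reject
  (0,1)=1 (0,3)=0 (1,2)=1 (3,3)=1 -> step gives (0,1)='1' but target has '0' -> reject
  (0,1)=1 (0,3)=1 (1,2)=0 (3,3)=0 -> step gives (1,0)='1' but target has '0' -> reject
  (0,1)=1 (0,3)=1 (1,2)=0 (3,3)=1 -> step gives (1,0)='1' but target has '0' -> reject
  (0,1)=1 (0,3)=1 (1,2)=1 (3,3)=0 -> step gives (0,1)='1' but target has '0' -> reject
  (0,1)=1 (0,3)=1 (1,2)=1 (3,3)=1 -> step gives (0,1)='1' but target has '0' -> reject
Unique solution: (0,1)=dead, (0,3)=dead, (1,2)=live, (3,3)=live.
Check: live-neighbor counts of every cell in the completed generation 0:
12120
13021
35321
22201
Applying B3/S23 to generation 0 with these counts gives:
00000
01000
10100
11000
which matches the target exactly.

Answer: 00001
10100
10000
11010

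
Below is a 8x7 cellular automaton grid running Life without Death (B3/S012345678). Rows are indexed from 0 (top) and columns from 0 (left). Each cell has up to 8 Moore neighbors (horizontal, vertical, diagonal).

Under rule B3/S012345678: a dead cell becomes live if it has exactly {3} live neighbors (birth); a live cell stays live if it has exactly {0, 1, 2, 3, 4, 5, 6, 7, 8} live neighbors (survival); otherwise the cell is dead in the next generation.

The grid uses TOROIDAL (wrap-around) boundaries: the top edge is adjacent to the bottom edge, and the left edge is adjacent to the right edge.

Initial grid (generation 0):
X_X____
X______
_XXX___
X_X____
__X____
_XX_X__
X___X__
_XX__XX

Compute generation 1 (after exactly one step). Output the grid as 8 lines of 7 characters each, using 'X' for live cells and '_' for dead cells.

Simulating step by step:
Generation 0 (given above): 18 live cells
Generation 1: 22 live cells
(generation 1 grid is the final answer)

Answer: X_X____
X__X___
XXXX___
X_X____
__X____
_XX_X__
X___X_X
_XXX_XX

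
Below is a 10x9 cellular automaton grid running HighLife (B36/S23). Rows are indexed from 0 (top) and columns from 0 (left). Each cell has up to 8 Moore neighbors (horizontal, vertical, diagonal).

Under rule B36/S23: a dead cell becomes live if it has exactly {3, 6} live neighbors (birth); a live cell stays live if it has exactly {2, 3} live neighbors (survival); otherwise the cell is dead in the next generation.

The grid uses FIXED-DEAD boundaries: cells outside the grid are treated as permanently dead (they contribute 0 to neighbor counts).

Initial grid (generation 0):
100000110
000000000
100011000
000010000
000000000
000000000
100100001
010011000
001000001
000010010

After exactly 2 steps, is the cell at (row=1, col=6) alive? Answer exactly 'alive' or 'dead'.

Answer: alive

Derivation:
Simulating step by step:
Generation 0 (given above): 17 live cells
Generation 1: 14 live cells
000000000
000001100
000011000
000011000
000000000
000000000
000010000
011110000
000111000
000000000
Generation 2: 10 live cells
000000000
000011100
000000000
000011000
000000000
000000000
001010000
001000000
000001000
000010000

Cell (1,6) at generation 2: 1 -> alive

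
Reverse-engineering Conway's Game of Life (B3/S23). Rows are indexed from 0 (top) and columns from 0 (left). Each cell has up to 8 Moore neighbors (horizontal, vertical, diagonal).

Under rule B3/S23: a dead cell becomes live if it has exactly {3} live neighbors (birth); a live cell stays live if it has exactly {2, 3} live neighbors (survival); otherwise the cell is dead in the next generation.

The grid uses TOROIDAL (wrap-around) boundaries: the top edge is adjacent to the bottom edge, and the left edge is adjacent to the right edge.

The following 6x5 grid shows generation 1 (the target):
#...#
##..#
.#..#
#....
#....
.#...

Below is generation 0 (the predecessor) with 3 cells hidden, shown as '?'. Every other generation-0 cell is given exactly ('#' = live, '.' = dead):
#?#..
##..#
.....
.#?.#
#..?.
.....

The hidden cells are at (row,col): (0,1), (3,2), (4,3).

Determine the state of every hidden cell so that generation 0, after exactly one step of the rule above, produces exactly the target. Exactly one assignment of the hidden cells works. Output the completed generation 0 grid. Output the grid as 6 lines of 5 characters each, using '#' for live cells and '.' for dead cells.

Hidden generation-0 cells (in order): (0,1), (3,2), (4,3).
A hidden cell only influences target cells in its own 3x3 neighborhood. Try each of the 2^3 = 8 assignments, step the completed generation 0 forward once under B3/S23, and compare with the target:
  (0,1)=. (3,2)=. (4,3)=. -> step reproduces the target at every cell -> ACCEPT
  (0,1)=. (3,2)=. (4,3)=# -> step gives (3,4)='#' but target has '.' -> reject
  (0,1)=. (3,2)=# (4,3)=. -> step gives (2,1)='.' but target has '#' -> reject
  (0,1)=. (3,2)=# (4,3)=# -> step gives (2,1)='.' but target has '#' -> reject
  (0,1)=# (3,2)=. (4,3)=. -> step gives (0,0)='.' but target has '#' -> reject
  (0,1)=# (3,2)=. (4,3)=# -> step gives (0,0)='.' but target has '#' -> reject
  (0,1)=# (3,2)=# (4,3)=. -> step gives (0,0)='.' but target has '#' -> reject
  (0,1)=# (3,2)=# (4,3)=# -> step gives (0,0)='.' but target has '#' -> reject
Unique solution: (0,1)=dead, (3,2)=dead, (4,3)=dead.
Check: live-neighbor counts of every cell in the completed generation 0:
34123
33222
53223
31111
22112
23112
Applying B3/S23 to generation 0 with these counts gives:
#...#
##..#
.#..#
#....
#....
.#...
which matches the target exactly.

Answer: #.#..
##..#
.....
.#..#
#....
.....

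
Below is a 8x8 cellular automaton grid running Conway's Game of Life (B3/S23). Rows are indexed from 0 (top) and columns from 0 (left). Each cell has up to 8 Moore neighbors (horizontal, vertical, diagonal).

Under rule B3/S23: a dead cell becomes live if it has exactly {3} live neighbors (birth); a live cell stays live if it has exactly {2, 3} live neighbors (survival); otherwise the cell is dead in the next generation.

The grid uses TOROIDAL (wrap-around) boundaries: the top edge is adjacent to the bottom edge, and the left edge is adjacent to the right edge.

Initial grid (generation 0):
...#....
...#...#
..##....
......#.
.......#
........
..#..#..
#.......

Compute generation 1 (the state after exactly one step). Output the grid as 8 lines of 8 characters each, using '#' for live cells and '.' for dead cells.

Answer: ........
...##...
..##....
........
........
........
........
........

Derivation:
Simulating step by step:
Generation 0 (given above): 10 live cells
Generation 1: 4 live cells
(generation 1 grid is the final answer)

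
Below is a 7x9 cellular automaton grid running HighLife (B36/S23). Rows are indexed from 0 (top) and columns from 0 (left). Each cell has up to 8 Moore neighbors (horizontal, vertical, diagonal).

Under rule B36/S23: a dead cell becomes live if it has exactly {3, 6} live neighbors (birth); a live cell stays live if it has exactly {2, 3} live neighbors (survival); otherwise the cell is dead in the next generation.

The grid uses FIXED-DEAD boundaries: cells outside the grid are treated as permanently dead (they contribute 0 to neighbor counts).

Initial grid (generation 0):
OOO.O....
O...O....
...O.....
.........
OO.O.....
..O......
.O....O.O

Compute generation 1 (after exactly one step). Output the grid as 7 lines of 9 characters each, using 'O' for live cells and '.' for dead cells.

Answer: OO.O.....
O.O.O....
.........
..O......
.OO......
O.O......
.........

Derivation:
Simulating step by step:
Generation 0 (given above): 14 live cells
Generation 1: 11 live cells
(generation 1 grid is the final answer)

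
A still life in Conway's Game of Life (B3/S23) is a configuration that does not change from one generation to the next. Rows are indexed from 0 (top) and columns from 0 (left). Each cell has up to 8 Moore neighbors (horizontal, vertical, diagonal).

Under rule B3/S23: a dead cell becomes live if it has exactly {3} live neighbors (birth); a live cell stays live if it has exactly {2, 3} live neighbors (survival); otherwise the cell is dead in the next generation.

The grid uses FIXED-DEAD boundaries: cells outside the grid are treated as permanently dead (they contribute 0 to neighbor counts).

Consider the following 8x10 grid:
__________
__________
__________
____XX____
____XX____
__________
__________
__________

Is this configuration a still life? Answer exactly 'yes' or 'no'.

Answer: yes

Derivation:
Compute generation 1 and compare to generation 0 (given above):
Generation 1:
__________
__________
__________
____XX____
____XX____
__________
__________
__________
The grids are IDENTICAL -> still life.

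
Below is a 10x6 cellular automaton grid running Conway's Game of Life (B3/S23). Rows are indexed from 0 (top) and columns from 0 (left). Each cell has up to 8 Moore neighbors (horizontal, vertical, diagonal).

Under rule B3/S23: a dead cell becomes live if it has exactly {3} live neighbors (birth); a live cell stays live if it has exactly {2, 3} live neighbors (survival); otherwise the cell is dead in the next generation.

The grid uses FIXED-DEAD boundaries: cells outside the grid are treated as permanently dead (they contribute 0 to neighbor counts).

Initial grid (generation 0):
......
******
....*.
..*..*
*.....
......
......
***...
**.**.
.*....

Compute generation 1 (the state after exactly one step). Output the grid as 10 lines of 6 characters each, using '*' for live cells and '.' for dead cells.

Simulating step by step:
Generation 0 (given above): 18 live cells
Generation 1: 17 live cells
(generation 1 grid is the final answer)

Answer: .****.
.*****
......
......
......
......
.*....
*.**..
...*..
***...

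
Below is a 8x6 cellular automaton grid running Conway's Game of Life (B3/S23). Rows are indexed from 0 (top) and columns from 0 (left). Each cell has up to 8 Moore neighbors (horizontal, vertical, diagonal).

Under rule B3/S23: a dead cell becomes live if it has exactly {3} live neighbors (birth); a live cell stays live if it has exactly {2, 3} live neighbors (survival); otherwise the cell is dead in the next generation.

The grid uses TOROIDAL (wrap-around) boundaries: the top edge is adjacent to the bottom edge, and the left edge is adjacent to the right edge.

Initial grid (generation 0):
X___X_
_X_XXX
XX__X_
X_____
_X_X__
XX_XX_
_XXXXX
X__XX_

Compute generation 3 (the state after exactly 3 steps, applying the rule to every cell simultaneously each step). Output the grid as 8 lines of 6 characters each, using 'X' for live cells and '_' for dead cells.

Answer: _____X
___XX_
____XX
X_X___
__XXXX
__X_XX
______
______

Derivation:
Simulating step by step:
Generation 0 (given above): 24 live cells
Generation 1: 18 live cells
XXX___
_XXX__
_XXXX_
X_X__X
_X_XXX
______
______
X_____
Generation 2: 12 live cells
X__X__
____X_
____XX
______
_XXXXX
____X_
______
X_____
Generation 3: 14 live cells
(generation 3 grid is the final answer)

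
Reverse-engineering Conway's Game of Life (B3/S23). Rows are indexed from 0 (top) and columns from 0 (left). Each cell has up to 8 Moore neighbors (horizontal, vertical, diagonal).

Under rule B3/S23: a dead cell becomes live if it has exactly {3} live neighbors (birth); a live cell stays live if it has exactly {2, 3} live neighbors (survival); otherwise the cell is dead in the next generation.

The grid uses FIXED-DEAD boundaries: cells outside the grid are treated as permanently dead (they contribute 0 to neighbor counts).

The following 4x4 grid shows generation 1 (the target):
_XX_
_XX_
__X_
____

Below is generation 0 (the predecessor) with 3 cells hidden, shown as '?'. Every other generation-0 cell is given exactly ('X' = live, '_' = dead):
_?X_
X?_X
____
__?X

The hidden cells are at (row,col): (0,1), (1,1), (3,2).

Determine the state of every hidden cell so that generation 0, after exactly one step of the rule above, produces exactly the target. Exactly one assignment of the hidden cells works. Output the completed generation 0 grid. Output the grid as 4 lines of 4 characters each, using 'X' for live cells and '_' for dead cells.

Hidden generation-0 cells (in order): (0,1), (1,1), (3,2).
A hidden cell only influences target cells in its own 3x3 neighborhood. Try each of the 2^3 = 8 assignments, step the completed generation 0 forward once under B3/S23, and compare with the target:
  (0,1)=_ (1,1)=_ (3,2)=_ -> step gives (0,1)='_' but target has 'X' -> reject
  (0,1)=_ (1,1)=_ (3,2)=X -> step gives (0,1)='_' but target has 'X' -> reject
  (0,1)=_ (1,1)=X (3,2)=_ -> step reproduces the target at every cell -> ACCEPT
  (0,1)=_ (1,1)=X (3,2)=X -> step gives (2,1)='X' but target has '_' -> reject
  (0,1)=X (1,1)=_ (3,2)=_ -> step gives (2,2)='_' but target has 'X' -> reject
  (0,1)=X (1,1)=_ (3,2)=X -> step gives (2,3)='X' but target has '_' -> reject
  (0,1)=X (1,1)=X (3,2)=_ -> step gives (0,0)='X' but target has '_' -> reject
  (0,1)=X (1,1)=X (3,2)=X -> step gives (0,0)='X' but target has '_' -> reject
Unique solution: (0,1)=dead, (1,1)=live, (3,2)=dead.
Check: live-neighbor counts of every cell in the completed generation 0:
2322
1231
2232
0010
Applying B3/S23 to generation 0 with these counts gives:
_XX_
_XX_
__X_
____
which matches the target exactly.

Answer: __X_
XX_X
____
___X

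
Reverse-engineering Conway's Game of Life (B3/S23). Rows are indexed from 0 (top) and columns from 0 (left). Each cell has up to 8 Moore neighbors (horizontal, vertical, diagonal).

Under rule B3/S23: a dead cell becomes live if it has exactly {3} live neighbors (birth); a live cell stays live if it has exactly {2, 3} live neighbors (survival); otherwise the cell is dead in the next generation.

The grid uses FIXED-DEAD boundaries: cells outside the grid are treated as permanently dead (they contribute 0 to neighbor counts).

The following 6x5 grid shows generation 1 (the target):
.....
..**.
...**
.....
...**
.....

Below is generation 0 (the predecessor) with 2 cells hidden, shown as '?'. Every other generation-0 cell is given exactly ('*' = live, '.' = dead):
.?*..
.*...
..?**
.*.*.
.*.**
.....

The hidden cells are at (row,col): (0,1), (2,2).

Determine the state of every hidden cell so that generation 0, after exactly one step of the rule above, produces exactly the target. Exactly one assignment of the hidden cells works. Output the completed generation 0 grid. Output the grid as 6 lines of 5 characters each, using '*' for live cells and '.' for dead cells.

Hidden generation-0 cells (in order): (0,1), (2,2).
A hidden cell only influences target cells in its own 3x3 neighborhood. Try each of the 2^2 = 4 assignments, step the completed generation 0 forward once under B3/S23, and compare with the target:
  (0,1)=. (2,2)=. -> step reproduces the target at every cell -> ACCEPT
  (0,1)=. (2,2)=* -> step gives (1,1)='*' but target has '.' -> reject
  (0,1)=* (2,2)=. -> step gives (0,1)='*' but target has '.' -> reject
  (0,1)=* (2,2)=* -> step gives (0,1)='*' but target has '.' -> reject
Unique solution: (0,1)=dead, (2,2)=dead.
Check: live-neighbor counts of every cell in the completed generation 0:
12110
11332
22422
21545
21422
11222
Applying B3/S23 to generation 0 with these counts gives:
.....
..**.
...**
.....
...**
.....
which matches the target exactly.

Answer: ..*..
.*...
...**
.*.*.
.*.**
.....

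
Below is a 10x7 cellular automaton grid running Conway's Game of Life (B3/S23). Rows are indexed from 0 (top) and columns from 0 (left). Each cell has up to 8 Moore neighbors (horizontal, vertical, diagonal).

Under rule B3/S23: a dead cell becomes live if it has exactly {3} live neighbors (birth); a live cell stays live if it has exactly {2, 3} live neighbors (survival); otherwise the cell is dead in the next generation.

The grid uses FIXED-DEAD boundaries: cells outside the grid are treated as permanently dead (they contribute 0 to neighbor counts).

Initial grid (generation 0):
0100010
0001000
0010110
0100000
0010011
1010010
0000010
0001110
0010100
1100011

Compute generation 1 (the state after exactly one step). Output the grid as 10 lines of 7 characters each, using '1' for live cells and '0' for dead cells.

Simulating step by step:
Generation 0 (given above): 23 live cells
Generation 1: 27 live cells
(generation 1 grid is the final answer)

Answer: 0000000
0011010
0011100
0111101
0010011
0100110
0001011
0001010
0110001
0100010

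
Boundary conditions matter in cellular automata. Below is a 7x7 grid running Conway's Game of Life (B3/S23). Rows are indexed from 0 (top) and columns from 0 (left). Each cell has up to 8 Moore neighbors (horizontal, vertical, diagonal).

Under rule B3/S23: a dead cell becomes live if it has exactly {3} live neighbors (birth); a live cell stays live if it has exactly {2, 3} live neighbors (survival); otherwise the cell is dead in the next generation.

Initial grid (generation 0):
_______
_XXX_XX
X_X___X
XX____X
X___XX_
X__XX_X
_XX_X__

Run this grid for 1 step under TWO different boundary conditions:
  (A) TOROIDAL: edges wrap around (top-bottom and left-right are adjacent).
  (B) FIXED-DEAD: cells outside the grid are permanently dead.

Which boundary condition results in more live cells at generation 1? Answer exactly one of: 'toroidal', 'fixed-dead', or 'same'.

Answer: fixed-dead

Derivation:
Under TOROIDAL boundary, generation 1:
X___XX_
_XXX_XX
___X___
_______
___XX__
X_X___X
XXX_XX_
Population = 19

Under FIXED-DEAD boundary, generation 1:
__X____
_XXX_XX
X__X__X
X_____X
X__XX_X
X_X____
_XX_XX_
Population = 21

Comparison: toroidal=19, fixed-dead=21 -> fixed-dead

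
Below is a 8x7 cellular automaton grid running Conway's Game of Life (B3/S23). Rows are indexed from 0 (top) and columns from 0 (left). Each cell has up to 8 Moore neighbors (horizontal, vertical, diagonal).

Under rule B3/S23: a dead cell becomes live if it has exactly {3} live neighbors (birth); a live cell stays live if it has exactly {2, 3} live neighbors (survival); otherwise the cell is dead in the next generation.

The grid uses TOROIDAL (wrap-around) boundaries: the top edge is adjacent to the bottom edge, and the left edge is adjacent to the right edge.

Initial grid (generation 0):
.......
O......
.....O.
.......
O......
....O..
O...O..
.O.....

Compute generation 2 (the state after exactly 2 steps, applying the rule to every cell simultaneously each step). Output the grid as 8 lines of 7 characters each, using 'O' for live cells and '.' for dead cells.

Answer: .......
.......
.......
.......
.......
.......
.......
.......

Derivation:
Simulating step by step:
Generation 0 (given above): 7 live cells
Generation 1: 0 live cells
.......
.......
.......
.......
.......
.......
.......
.......
Generation 2: 0 live cells
(generation 2 grid is the final answer)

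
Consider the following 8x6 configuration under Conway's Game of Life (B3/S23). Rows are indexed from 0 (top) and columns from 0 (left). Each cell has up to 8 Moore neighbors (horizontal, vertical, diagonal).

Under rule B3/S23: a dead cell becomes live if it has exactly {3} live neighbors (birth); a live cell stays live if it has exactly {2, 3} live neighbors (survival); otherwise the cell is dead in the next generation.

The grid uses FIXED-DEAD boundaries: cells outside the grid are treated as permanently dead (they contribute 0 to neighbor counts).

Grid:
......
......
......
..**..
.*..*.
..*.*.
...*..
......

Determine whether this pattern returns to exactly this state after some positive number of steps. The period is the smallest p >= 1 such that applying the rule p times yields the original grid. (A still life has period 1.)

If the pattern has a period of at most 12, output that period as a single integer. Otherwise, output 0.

Answer: 1

Derivation:
Simulating and comparing each generation to the original:
Gen 0 (original, given above): 7 live cells
Gen 1: 7 live cells, MATCHES original -> period = 1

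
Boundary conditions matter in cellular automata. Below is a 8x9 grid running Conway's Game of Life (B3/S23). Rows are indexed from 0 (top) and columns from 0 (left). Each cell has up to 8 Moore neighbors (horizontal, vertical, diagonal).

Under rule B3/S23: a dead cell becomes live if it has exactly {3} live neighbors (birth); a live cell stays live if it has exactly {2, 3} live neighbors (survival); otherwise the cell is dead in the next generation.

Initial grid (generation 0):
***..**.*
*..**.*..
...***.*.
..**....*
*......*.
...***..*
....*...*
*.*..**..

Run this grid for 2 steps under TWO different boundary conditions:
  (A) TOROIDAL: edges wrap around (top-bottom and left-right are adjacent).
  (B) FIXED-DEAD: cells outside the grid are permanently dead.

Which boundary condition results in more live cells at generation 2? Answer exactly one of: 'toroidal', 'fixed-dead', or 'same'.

Answer: toroidal

Derivation:
Under TOROIDAL boundary, generation 2:
.**......
*.....*..
*....*...
****.*...
*.*..*...
...***...
***......
****.**..
Population = 26

Under FIXED-DEAD boundary, generation 2:
*******..
*.**.....
.....*..*
..**.*...
..*..*...
...***...
.......**
......*..
Population = 23

Comparison: toroidal=26, fixed-dead=23 -> toroidal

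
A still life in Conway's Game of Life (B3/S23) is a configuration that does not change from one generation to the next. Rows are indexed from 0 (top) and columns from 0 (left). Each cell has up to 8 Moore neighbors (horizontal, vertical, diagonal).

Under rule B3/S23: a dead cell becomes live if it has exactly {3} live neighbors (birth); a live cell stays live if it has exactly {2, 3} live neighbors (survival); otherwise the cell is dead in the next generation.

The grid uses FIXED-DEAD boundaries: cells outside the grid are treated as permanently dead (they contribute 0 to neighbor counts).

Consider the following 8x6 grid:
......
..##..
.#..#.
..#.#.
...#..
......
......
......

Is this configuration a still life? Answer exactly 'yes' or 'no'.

Answer: yes

Derivation:
Compute generation 1 and compare to generation 0 (given above):
Generation 1:
......
..##..
.#..#.
..#.#.
...#..
......
......
......
The grids are IDENTICAL -> still life.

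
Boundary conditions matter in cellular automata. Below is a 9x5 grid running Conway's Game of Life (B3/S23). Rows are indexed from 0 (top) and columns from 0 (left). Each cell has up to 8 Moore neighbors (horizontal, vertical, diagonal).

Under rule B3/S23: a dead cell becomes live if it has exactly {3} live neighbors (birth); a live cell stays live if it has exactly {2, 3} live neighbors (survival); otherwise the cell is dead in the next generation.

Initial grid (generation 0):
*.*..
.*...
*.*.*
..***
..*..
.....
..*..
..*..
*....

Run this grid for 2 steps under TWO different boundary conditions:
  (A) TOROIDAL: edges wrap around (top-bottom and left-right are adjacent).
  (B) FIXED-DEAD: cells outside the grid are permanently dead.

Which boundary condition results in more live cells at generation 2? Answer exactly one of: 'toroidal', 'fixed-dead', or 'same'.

Answer: same

Derivation:
Under TOROIDAL boundary, generation 2:
...**
..*..
..*..
*.*.*
.*.*.
.....
.....
.....
.....
Population = 9

Under FIXED-DEAD boundary, generation 2:
.**..
..**.
..*.*
.**..
...*.
.....
.....
.....
.....
Population = 9

Comparison: toroidal=9, fixed-dead=9 -> same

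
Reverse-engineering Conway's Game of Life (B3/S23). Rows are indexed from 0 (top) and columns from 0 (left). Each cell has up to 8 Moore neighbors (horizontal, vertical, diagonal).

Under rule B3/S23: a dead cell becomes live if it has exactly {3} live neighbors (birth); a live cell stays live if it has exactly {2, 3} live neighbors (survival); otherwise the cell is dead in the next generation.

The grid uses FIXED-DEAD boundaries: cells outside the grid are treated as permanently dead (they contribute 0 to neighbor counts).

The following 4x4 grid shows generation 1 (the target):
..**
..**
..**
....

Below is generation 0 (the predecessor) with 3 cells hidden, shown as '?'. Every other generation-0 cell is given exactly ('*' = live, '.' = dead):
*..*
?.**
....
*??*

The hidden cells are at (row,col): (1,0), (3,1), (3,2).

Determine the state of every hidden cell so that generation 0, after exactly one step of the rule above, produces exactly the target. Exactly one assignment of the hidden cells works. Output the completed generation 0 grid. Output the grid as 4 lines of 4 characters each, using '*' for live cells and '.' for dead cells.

Hidden generation-0 cells (in order): (1,0), (3,1), (3,2).
A hidden cell only influences target cells in its own 3x3 neighborhood. Try each of the 2^3 = 8 assignments, step the completed generation 0 forward once under B3/S23, and compare with the target:
  (1,0)=. (3,1)=. (3,2)=. -> step reproduces the target at every cell -> ACCEPT
  (1,0)=. (3,1)=. (3,2)=* -> step gives (2,1)='*' but target has '.' -> reject
  (1,0)=. (3,1)=* (3,2)=. -> step gives (2,1)='*' but target has '.' -> reject
  (1,0)=. (3,1)=* (3,2)=* -> step gives (2,2)='.' but target has '*' -> reject
  (1,0)=* (3,1)=. (3,2)=. -> step gives (0,1)='*' but target has '.' -> reject
  (1,0)=* (3,1)=. (3,2)=* -> step gives (0,1)='*' but target has '.' -> reject
  (1,0)=* (3,1)=* (3,2)=. -> step gives (0,1)='*' but target has '.' -> reject
  (1,0)=* (3,1)=* (3,2)=* -> step gives (0,1)='*' but target has '.' -> reject
Unique solution: (1,0)=dead, (3,1)=dead, (3,2)=dead.
Check: live-neighbor counts of every cell in the completed generation 0:
0232
1222
1233
0110
Applying B3/S23 to generation 0 with these counts gives:
..**
..**
..**
....
which matches the target exactly.

Answer: *..*
..**
....
*..*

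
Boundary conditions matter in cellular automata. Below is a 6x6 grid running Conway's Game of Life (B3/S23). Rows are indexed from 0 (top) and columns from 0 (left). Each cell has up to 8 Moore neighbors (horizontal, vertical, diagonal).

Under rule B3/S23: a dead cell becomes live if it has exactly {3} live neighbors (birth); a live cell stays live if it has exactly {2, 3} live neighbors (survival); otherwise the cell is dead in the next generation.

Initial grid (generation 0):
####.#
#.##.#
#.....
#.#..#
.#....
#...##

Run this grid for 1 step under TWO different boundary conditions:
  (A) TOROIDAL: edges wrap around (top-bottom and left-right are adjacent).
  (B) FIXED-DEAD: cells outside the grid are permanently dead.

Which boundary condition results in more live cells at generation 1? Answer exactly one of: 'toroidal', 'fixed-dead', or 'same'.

Under TOROIDAL boundary, generation 1:
......
...#..
..###.
#....#
.#..#.
...##.
Population = 10

Under FIXED-DEAD boundary, generation 1:
#..#..
#..#..
#.###.
#.....
##..##
......
Population = 13

Comparison: toroidal=10, fixed-dead=13 -> fixed-dead

Answer: fixed-dead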